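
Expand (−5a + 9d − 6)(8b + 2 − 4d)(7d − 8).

−280abd + 320ab − 230ad + 80a + 140ad^2 + 504bd^2 − 912bd + 582d^2 − 420d − 252d^3 + 384b + 96

(−5a + 9d − 6)(8b + 2 − 4d)(7d − 8)
= (−40ab − 10a + 20ad + 72bd + 18d − 36d^2 − 48b − 12 + 24d)(7d − 8)    [distributive law]
= (−40ab − 10a + 20ad + 72bd + 42d − 36d^2 − 48b − 12)(7d − 8)    [combine like terms]
= −280abd + 320ab − 70ad + 80a + 140ad^2 − 160ad + 504bd^2 − 576bd + 294d^2 − 336d − 252d^3 + 288d^2 − 336bd + 384b − 84d + 96    [distributive law]
= −280abd + 320ab − 230ad + 80a + 140ad^2 + 504bd^2 − 912bd + 582d^2 − 420d − 252d^3 + 384b + 96    [combine like terms]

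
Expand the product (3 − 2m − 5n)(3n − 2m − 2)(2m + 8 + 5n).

60mn + 122n − 25n^2 + 28m^2 − 28m − 48 + 28m^2n − 10mn^2 + 8m^3 − 75n^3

(3 − 2m − 5n)(3n − 2m − 2)(2m + 8 + 5n)
= (9n − 6m − 6 − 6mn + 4m^2 + 4m − 15n^2 + 10mn + 10n)(2m + 8 + 5n)    [distributive law]
= (19n − 2m − 6 + 4mn + 4m^2 − 15n^2)(2m + 8 + 5n)    [combine like terms]
= 38mn + 152n + 95n^2 − 4m^2 − 16m − 10mn − 12m − 48 − 30n + 8m^2n + 32mn + 20mn^2 + 8m^3 + 32m^2 + 20m^2n − 30mn^2 − 120n^2 − 75n^3    [distributive law]
= 60mn + 122n − 25n^2 + 28m^2 − 28m − 48 + 28m^2n − 10mn^2 + 8m^3 − 75n^3    [combine like terms]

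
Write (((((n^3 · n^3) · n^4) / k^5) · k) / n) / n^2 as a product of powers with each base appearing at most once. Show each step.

k^(-4)n^7

(((((n^3 · n^3) · n^4) / k^5) · k) / n) / n^2
= ((((n^6 · n^4) / k^5) · k) / n) / n^2    [product of powers]
= (((n^10 / k^5) · k) / n) / n^2    [product of powers]
= k^(-4)n^7    [quotient of powers; product of powers]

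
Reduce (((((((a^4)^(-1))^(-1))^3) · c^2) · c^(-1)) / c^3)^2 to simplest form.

(((((((a^4)^(-1))^(-1))^3) · c^2) · c^(-1)) / c^3)^2
= (((((((a^4)^(-1))^(-1))^3) · c^2) · c^(-1))^2) / ((c^3)^2)    [power of a quotient]
= (((((((a^4)^(-1))^(-1))^3) · c^2)^2) · ((c^(-1))^2)) / ((c^3)^2)    [power of a product]
= (((((((a^4)^(-1))^(-1))^3)^2) · ((c^2)^2)) · ((c^(-1))^2)) / ((c^3)^2)    [power of a product]
= ((((((a^4)^(-1))^(-1))^6) · ((c^2)^2)) · ((c^(-1))^2)) / ((c^3)^2)    [power of a power]
= (((((a^4)^(-1))^(-6)) · ((c^2)^2)) · ((c^(-1))^2)) / ((c^3)^2)    [power of a power]
= ((((a^4)^6) · ((c^2)^2)) · ((c^(-1))^2)) / ((c^3)^2)    [power of a power]
= ((a^24 · ((c^2)^2)) · ((c^(-1))^2)) / ((c^3)^2)    [power of a power]
= ((a^24 · c^4) · ((c^(-1))^2)) / ((c^3)^2)    [power of a power]
= ((a^24 · c^4) · c^(-2)) / ((c^3)^2)    [power of a power]
= ((a^24 · c^4) · c^(-2)) / c^6    [power of a power]
= a^24c^(-4)    [quotient of powers; product of powers]

a^24c^(-4)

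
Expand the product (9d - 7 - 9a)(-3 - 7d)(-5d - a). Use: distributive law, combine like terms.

-110d² - 157ad + 315d³ - 252ad² - 105d - 21a - 27a² - 63a²d

(9d - 7 - 9a)(-3 - 7d)(-5d - a)
= (-27d - 63d² + 21 + 49d + 27a + 63ad)(-5d - a)    [distributive law]
= (22d - 63d² + 21 + 27a + 63ad)(-5d - a)    [combine like terms]
= -110d² - 22ad + 315d³ + 63ad² - 105d - 21a - 135ad - 27a² - 315ad² - 63a²d    [distributive law]
= -110d² - 157ad + 315d³ - 252ad² - 105d - 21a - 27a² - 63a²d    [combine like terms]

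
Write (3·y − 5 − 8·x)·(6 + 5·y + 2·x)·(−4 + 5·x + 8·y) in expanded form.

(3·y − 5 − 8·x)·(6 + 5·y + 2·x)·(−4 + 5·x + 8·y)
= (18·y + 15·y^2 + 6·x·y − 30 − 25·y − 10·x − 48·x − 40·x·y − 16·x^2)·(−4 + 5·x + 8·y)    [distributive law]
= (−7·y + 15·y^2 − 34·x·y − 30 − 58·x − 16·x^2)·(−4 + 5·x + 8·y)    [combine like terms]
= 28·y − 35·x·y − 56·y^2 − 60·y^2 + 75·x·y^2 + 120·y^3 + 136·x·y − 170·x^2·y − 272·x·y^2 + 120 − 150·x − 240·y + 232·x − 290·x^2 − 464·x·y + 64·x^2 − 80·x^3 − 128·x^2·y    [distributive law]
= −212·y − 363·x·y − 116·y^2 − 197·x·y^2 + 120·y^3 − 298·x^2·y + 120 + 82·x − 226·x^2 − 80·x^3    [combine like terms]

−212·y − 363·x·y − 116·y^2 − 197·x·y^2 + 120·y^3 − 298·x^2·y + 120 + 82·x − 226·x^2 − 80·x^3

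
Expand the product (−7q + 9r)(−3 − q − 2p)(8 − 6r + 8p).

168q − 198qr + 280pq + 56q² − 42q²r + 56pq² − 156pqr + 112p²q − 216r + 162r² − 360pr + 54qr² + 108pr² − 144p²r

(−7q + 9r)(−3 − q − 2p)(8 − 6r + 8p)
= (21q + 7q² + 14pq − 27r − 9qr − 18pr)(8 − 6r + 8p)    [distributive law]
= 168q − 126qr + 168pq + 56q² − 42q²r + 56pq² + 112pq − 84pqr + 112p²q − 216r + 162r² − 216pr − 72qr + 54qr² − 72pqr − 144pr + 108pr² − 144p²r    [distributive law]
= 168q − 198qr + 280pq + 56q² − 42q²r + 56pq² − 156pqr + 112p²q − 216r + 162r² − 360pr + 54qr² + 108pr² − 144p²r    [combine like terms]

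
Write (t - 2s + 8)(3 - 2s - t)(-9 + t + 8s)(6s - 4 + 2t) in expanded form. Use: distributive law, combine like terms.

(t - 2s + 8)(3 - 2s - t)(-9 + t + 8s)(6s - 4 + 2t)
= (3t - 2st - t^2 - 6s + 4s^2 + 2st + 24 - 16s - 8t)(-9 + t + 8s)(6s - 4 + 2t)    [distributive law]
= (-5t - t^2 - 22s + 4s^2 + 24)(-9 + t + 8s)(6s - 4 + 2t)    [combine like terms]
= (45t - 5t^2 - 40st + 9t^2 - t^3 - 8st^2 + 198s - 22st - 176s^2 - 36s^2 + 4s^2t + 32s^3 - 216 + 24t + 192s)(6s - 4 + 2t)    [distributive law]
= (69t + 4t^2 - 62st - t^3 - 8st^2 + 390s - 212s^2 + 4s^2t + 32s^3 - 216)(6s - 4 + 2t)    [combine like terms]
= 414st - 276t + 138t^2 + 24st^2 - 16t^2 + 8t^3 - 372s^2t + 248st - 124st^2 - 6st^3 + 4t^3 - 2t^4 - 48s^2t^2 + 32st^2 - 16st^3 + 2340s^2 - 1560s + 780st - 1272s^3 + 848s^2 - 424s^2t + 24s^3t - 16s^2t + 8s^2t^2 + 192s^4 - 128s^3 + 64s^3t - 1296s + 864 - 432t    [distributive law]
= 1442st - 708t + 122t^2 - 68st^2 + 12t^3 - 812s^2t - 22st^3 - 2t^4 - 40s^2t^2 + 3188s^2 - 2856s - 1400s^3 + 88s^3t + 192s^4 + 864    [combine like terms]

1442st - 708t + 122t^2 - 68st^2 + 12t^3 - 812s^2t - 22st^3 - 2t^4 - 40s^2t^2 + 3188s^2 - 2856s - 1400s^3 + 88s^3t + 192s^4 + 864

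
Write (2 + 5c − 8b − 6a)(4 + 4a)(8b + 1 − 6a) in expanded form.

(2 + 5c − 8b − 6a)(4 + 4a)(8b + 1 − 6a)
= (8 + 8a + 20c + 20ac − 32b − 32ab − 24a − 24a²)(8b + 1 − 6a)    [distributive law]
= (8 − 16a + 20c + 20ac − 32b − 32ab − 24a²)(8b + 1 − 6a)    [combine like terms]
= 64b + 8 − 48a − 128ab − 16a + 96a² + 160bc + 20c − 120ac + 160abc + 20ac − 120a²c − 256b² − 32b + 192ab − 256ab² − 32ab + 192a²b − 192a²b − 24a² + 144a³    [distributive law]
= 32b + 8 − 64a + 32ab + 72a² + 160bc + 20c − 100ac + 160abc − 120a²c − 256b² − 256ab² + 144a³    [combine like terms]

32b + 8 − 64a + 32ab + 72a² + 160bc + 20c − 100ac + 160abc − 120a²c − 256b² − 256ab² + 144a³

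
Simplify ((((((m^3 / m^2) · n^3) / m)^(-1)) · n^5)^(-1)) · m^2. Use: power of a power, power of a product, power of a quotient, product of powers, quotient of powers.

((((((m^3 / m^2) · n^3) / m)^(-1)) · n^5)^(-1)) · m^2
= ((((((m^3 / m^2) · n^3) / m)^(-1))^(-1)) · ((n^5)^(-1))) · m^2    [power of a product]
= (((((m^3 / m^2) · n^3) / m)^1) · ((n^5)^(-1))) · m^2    [power of a power]
= (((((m^3 / m^2) · n^3)^1) / (m^1)) · ((n^5)^(-1))) · m^2    [power of a quotient]
= (((((m^3 / m^2)^1) · ((n^3)^1)) / (m^1)) · ((n^5)^(-1))) · m^2    [power of a product]
= ((((((m^3)^1) / ((m^2)^1)) · ((n^3)^1)) / (m^1)) · ((n^5)^(-1))) · m^2    [power of a quotient]
= ((((m^3 / ((m^2)^1)) · ((n^3)^1)) / (m^1)) · ((n^5)^(-1))) · m^2    [power of a power]
= ((((m^3 / m^2) · ((n^3)^1)) / (m^1)) · ((n^5)^(-1))) · m^2    [power of a power]
= (((m · ((n^3)^1)) / (m^1)) · ((n^5)^(-1))) · m^2    [quotient of powers]
= (((m · n^3) / (m^1)) · ((n^5)^(-1))) · m^2    [power of a power]
= (((m · n^3) / m) · ((n^5)^(-1))) · m^2    [power of a power]
= (((m · n^3) / m) · n^(-5)) · m^2    [power of a power]
= m^2n^(-2)    [quotient of powers; product of powers]

m^2n^(-2)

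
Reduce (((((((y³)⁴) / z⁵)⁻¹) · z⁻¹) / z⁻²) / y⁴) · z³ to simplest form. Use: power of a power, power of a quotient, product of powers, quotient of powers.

y⁻¹⁶z⁹

(((((((y³)⁴) / z⁵)⁻¹) · z⁻¹) / z⁻²) / y⁴) · z³
= (((((((y³)⁴)⁻¹) / ((z⁵)⁻¹)) · z⁻¹) / z⁻²) / y⁴) · z³    [power of a quotient]
= ((((((y³)⁻⁴) / ((z⁵)⁻¹)) · z⁻¹) / z⁻²) / y⁴) · z³    [power of a power]
= ((((y⁻¹² / ((z⁵)⁻¹)) · z⁻¹) / z⁻²) / y⁴) · z³    [power of a power]
= ((((y⁻¹² / z⁻⁵) · z⁻¹) / z⁻²) / y⁴) · z³    [power of a power]
= y⁻¹⁶z⁹    [quotient of powers; product of powers]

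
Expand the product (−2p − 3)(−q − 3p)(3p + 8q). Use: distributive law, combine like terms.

54p^2q + 16pq^2 + 18p^3 + 81pq + 24q^2 + 27p^2

(−2p − 3)(−q − 3p)(3p + 8q)
= (2pq + 6p^2 + 3q + 9p)(3p + 8q)    [distributive law]
= 6p^2q + 16pq^2 + 18p^3 + 48p^2q + 9pq + 24q^2 + 27p^2 + 72pq    [distributive law]
= 54p^2q + 16pq^2 + 18p^3 + 81pq + 24q^2 + 27p^2    [combine like terms]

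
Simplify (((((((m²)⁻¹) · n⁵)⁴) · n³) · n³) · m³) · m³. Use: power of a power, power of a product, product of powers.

(((((((m²)⁻¹) · n⁵)⁴) · n³) · n³) · m³) · m³
= (((((((m²)⁻¹)⁴) · ((n⁵)⁴)) · n³) · n³) · m³) · m³    [power of a product]
= ((((((m²)⁻⁴) · ((n⁵)⁴)) · n³) · n³) · m³) · m³    [power of a power]
= ((((m⁻⁸ · ((n⁵)⁴)) · n³) · n³) · m³) · m³    [power of a power]
= ((((m⁻⁸ · n²⁰) · n³) · n³) · m³) · m³    [power of a power]
= m⁻²n²⁶    [product of powers]

m⁻²n²⁶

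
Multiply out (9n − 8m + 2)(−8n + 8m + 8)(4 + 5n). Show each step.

(9n − 8m + 2)(−8n + 8m + 8)(4 + 5n)
= (−72n^2 + 72mn + 72n + 64mn − 64m^2 − 64m − 16n + 16m + 16)(4 + 5n)    [distributive law]
= (−72n^2 + 136mn + 56n − 64m^2 − 48m + 16)(4 + 5n)    [combine like terms]
= −288n^2 − 360n^3 + 544mn + 680mn^2 + 224n + 280n^2 − 256m^2 − 320m^2n − 192m − 240mn + 64 + 80n    [distributive law]
= −8n^2 − 360n^3 + 304mn + 680mn^2 + 304n − 256m^2 − 320m^2n − 192m + 64    [combine like terms]

−8n^2 − 360n^3 + 304mn + 680mn^2 + 304n − 256m^2 − 320m^2n − 192m + 64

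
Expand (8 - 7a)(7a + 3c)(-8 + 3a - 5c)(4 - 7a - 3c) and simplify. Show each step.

-1792a + 5376a² + 2528ac - 4508a³ - 672a²c + 1380ac² - 768c + 96c² + 360c³ + 1029a⁴ - 833a³c - 1281a²c² - 315ac³

(8 - 7a)(7a + 3c)(-8 + 3a - 5c)(4 - 7a - 3c)
= (56a + 24c - 49a² - 21ac)(-8 + 3a - 5c)(4 - 7a - 3c)    [distributive law]
= (-448a + 168a² - 280ac - 192c + 72ac - 120c² + 392a² - 147a³ + 245a²c + 168ac - 63a²c + 105ac²)(4 - 7a - 3c)    [distributive law]
= (-448a + 560a² - 40ac - 192c - 120c² - 147a³ + 182a²c + 105ac²)(4 - 7a - 3c)    [combine like terms]
= -1792a + 3136a² + 1344ac + 2240a² - 3920a³ - 1680a²c - 160ac + 280a²c + 120ac² - 768c + 1344ac + 576c² - 480c² + 840ac² + 360c³ - 588a³ + 1029a⁴ + 441a³c + 728a²c - 1274a³c - 546a²c² + 420ac² - 735a²c² - 315ac³    [distributive law]
= -1792a + 5376a² + 2528ac - 4508a³ - 672a²c + 1380ac² - 768c + 96c² + 360c³ + 1029a⁴ - 833a³c - 1281a²c² - 315ac³    [combine like terms]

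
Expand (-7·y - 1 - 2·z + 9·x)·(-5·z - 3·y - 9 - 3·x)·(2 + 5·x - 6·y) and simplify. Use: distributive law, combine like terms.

-56·y·z + 439·x·y·z - 246·y²·z - 354·y² + 141·x·y² - 126·y³ + 78·y + 786·x·y + 132·x²·y + 46·z + 37·x·z + 18 - 111·x - 444·x² + 20·z² + 50·x·z² - 60·y·z² - 195·x²·z - 135·x³

(-7·y - 1 - 2·z + 9·x)·(-5·z - 3·y - 9 - 3·x)·(2 + 5·x - 6·y)
= (35·y·z + 21·y² + 63·y + 21·x·y + 5·z + 3·y + 9 + 3·x + 10·z² + 6·y·z + 18·z + 6·x·z - 45·x·z - 27·x·y - 81·x - 27·x²)·(2 + 5·x - 6·y)    [distributive law]
= (41·y·z + 21·y² + 66·y - 6·x·y + 23·z + 9 - 78·x + 10·z² - 39·x·z - 27·x²)·(2 + 5·x - 6·y)    [combine like terms]
= 82·y·z + 205·x·y·z - 246·y²·z + 42·y² + 105·x·y² - 126·y³ + 132·y + 330·x·y - 396·y² - 12·x·y - 30·x²·y + 36·x·y² + 46·z + 115·x·z - 138·y·z + 18 + 45·x - 54·y - 156·x - 390·x² + 468·x·y + 20·z² + 50·x·z² - 60·y·z² - 78·x·z - 195·x²·z + 234·x·y·z - 54·x² - 135·x³ + 162·x²·y    [distributive law]
= -56·y·z + 439·x·y·z - 246·y²·z - 354·y² + 141·x·y² - 126·y³ + 78·y + 786·x·y + 132·x²·y + 46·z + 37·x·z + 18 - 111·x - 444·x² + 20·z² + 50·x·z² - 60·y·z² - 195·x²·z - 135·x³    [combine like terms]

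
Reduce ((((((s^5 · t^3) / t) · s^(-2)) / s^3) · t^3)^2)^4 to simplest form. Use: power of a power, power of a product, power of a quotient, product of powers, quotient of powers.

t^40

((((((s^5 · t^3) / t) · s^(-2)) / s^3) · t^3)^2)^4
= (((((s^5 · t^3) / t) · s^(-2)) / s^3) · t^3)^8    [power of a power]
= (((((s^5 · t^3) / t) · s^(-2)) / s^3)^8) · ((t^3)^8)    [power of a product]
= (((((s^5 · t^3) / t) · s^(-2))^8) / ((s^3)^8)) · ((t^3)^8)    [power of a quotient]
= (((((s^5 · t^3) / t)^8) · ((s^(-2))^8)) / ((s^3)^8)) · ((t^3)^8)    [power of a product]
= (((((s^5 · t^3)^8) / (t^8)) · ((s^(-2))^8)) / ((s^3)^8)) · ((t^3)^8)    [power of a quotient]
= ((((((s^5)^8) · ((t^3)^8)) / (t^8)) · ((s^(-2))^8)) / ((s^3)^8)) · ((t^3)^8)    [power of a product]
= ((((s^40 · ((t^3)^8)) / (t^8)) · ((s^(-2))^8)) / ((s^3)^8)) · ((t^3)^8)    [power of a power]
= ((((s^40 · t^24) / (t^8)) · ((s^(-2))^8)) / ((s^3)^8)) · ((t^3)^8)    [power of a power]
= ((((s^40 · t^24) / t^8) · s^(-16)) / ((s^3)^8)) · ((t^3)^8)    [power of a power]
= ((((s^40 · t^24) / t^8) · s^(-16)) / s^24) · ((t^3)^8)    [power of a power]
= ((((s^40 · t^24) / t^8) · s^(-16)) / s^24) · t^24    [power of a power]
= t^40    [quotient of powers; product of powers]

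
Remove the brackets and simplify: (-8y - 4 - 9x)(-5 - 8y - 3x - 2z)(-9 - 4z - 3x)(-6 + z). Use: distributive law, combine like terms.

(-8y - 4 - 9x)(-5 - 8y - 3x - 2z)(-9 - 4z - 3x)(-6 + z)
= (40y + 64y^2 + 24xy + 16yz + 20 + 32y + 12x + 8z + 45x + 72xy + 27x^2 + 18xz)(-9 - 4z - 3x)(-6 + z)    [distributive law]
= (72y + 64y^2 + 96xy + 16yz + 20 + 57x + 8z + 27x^2 + 18xz)(-9 - 4z - 3x)(-6 + z)    [combine like terms]
= (-648y - 288yz - 216xy - 576y^2 - 256y^2z - 192xy^2 - 864xy - 384xyz - 288x^2y - 144yz - 64yz^2 - 48xyz - 180 - 80z - 60x - 513x - 228xz - 171x^2 - 72z - 32z^2 - 24xz - 243x^2 - 108x^2z - 81x^3 - 162xz - 72xz^2 - 54x^2z)(-6 + z)    [distributive law]
= (-648y - 432yz - 1080xy - 576y^2 - 256y^2z - 192xy^2 - 432xyz - 288x^2y - 64yz^2 - 180 - 152z - 573x - 414xz - 414x^2 - 32z^2 - 162x^2z - 81x^3 - 72xz^2)(-6 + z)    [combine like terms]
= 3888y - 648yz + 2592yz - 432yz^2 + 6480xy - 1080xyz + 3456y^2 - 576y^2z + 1536y^2z - 256y^2z^2 + 1152xy^2 - 192xy^2z + 2592xyz - 432xyz^2 + 1728x^2y - 288x^2yz + 384yz^2 - 64yz^3 + 1080 - 180z + 912z - 152z^2 + 3438x - 573xz + 2484xz - 414xz^2 + 2484x^2 - 414x^2z + 192z^2 - 32z^3 + 972x^2z - 162x^2z^2 + 486x^3 - 81x^3z + 432xz^2 - 72xz^3    [distributive law]
= 3888y + 1944yz - 48yz^2 + 6480xy + 1512xyz + 3456y^2 + 960y^2z - 256y^2z^2 + 1152xy^2 - 192xy^2z - 432xyz^2 + 1728x^2y - 288x^2yz - 64yz^3 + 1080 + 732z + 40z^2 + 3438x + 1911xz + 18xz^2 + 2484x^2 + 558x^2z - 32z^3 - 162x^2z^2 + 486x^3 - 81x^3z - 72xz^3    [combine like terms]

3888y + 1944yz - 48yz^2 + 6480xy + 1512xyz + 3456y^2 + 960y^2z - 256y^2z^2 + 1152xy^2 - 192xy^2z - 432xyz^2 + 1728x^2y - 288x^2yz - 64yz^3 + 1080 + 732z + 40z^2 + 3438x + 1911xz + 18xz^2 + 2484x^2 + 558x^2z - 32z^3 - 162x^2z^2 + 486x^3 - 81x^3z - 72xz^3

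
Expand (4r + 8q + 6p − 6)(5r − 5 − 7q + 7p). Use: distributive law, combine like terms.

(4r + 8q + 6p − 6)(5r − 5 − 7q + 7p)
= 20r^2 − 20r − 28qr + 28pr + 40qr − 40q − 56q^2 + 56pq + 30pr − 30p − 42pq + 42p^2 − 30r + 30 + 42q − 42p    [distributive law]
= 20r^2 − 50r + 12qr + 58pr + 2q − 56q^2 + 14pq − 72p + 42p^2 + 30    [combine like terms]

20r^2 − 50r + 12qr + 58pr + 2q − 56q^2 + 14pq − 72p + 42p^2 + 30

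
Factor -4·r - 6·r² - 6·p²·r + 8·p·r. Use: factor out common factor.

2·r(-2 - 3·r - 3·p² + 4·p)

-4·r - 6·r² - 6·p²·r + 8·p·r
= 2(-2·r - 3·r² - 3·p²·r + 4·p·r)    [factor out 2]
= 2·r(-2 - 3·r - 3·p² + 4·p)    [factor out r]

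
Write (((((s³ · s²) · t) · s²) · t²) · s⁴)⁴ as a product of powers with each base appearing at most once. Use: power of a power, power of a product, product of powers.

(((((s³ · s²) · t) · s²) · t²) · s⁴)⁴
= (((((s³ · s²) · t) · s²) · t²)⁴) · ((s⁴)⁴)    [power of a product]
= (((((s³ · s²) · t) · s²)⁴) · ((t²)⁴)) · ((s⁴)⁴)    [power of a product]
= (((((s³ · s²) · t)⁴) · ((s²)⁴)) · ((t²)⁴)) · ((s⁴)⁴)    [power of a product]
= (((((s³ · s²)⁴) · (t⁴)) · ((s²)⁴)) · ((t²)⁴)) · ((s⁴)⁴)    [power of a product]
= ((((((s³)⁴) · ((s²)⁴)) · (t⁴)) · ((s²)⁴)) · ((t²)⁴)) · ((s⁴)⁴)    [power of a product]
= ((((s¹² · ((s²)⁴)) · (t⁴)) · ((s²)⁴)) · ((t²)⁴)) · ((s⁴)⁴)    [power of a power]
= ((((s¹² · s⁸) · (t⁴)) · ((s²)⁴)) · ((t²)⁴)) · ((s⁴)⁴)    [power of a power]
= (((s²⁰ · (t⁴)) · ((s²)⁴)) · ((t²)⁴)) · ((s⁴)⁴)    [product of powers]
= (((s²⁰ · t⁴) · s⁸) · ((t²)⁴)) · ((s⁴)⁴)    [power of a power]
= (((s²⁰ · t⁴) · s⁸) · t⁸) · ((s⁴)⁴)    [power of a power]
= (((s²⁰ · t⁴) · s⁸) · t⁸) · s¹⁶    [power of a power]
= s⁴⁴t¹²    [product of powers]

s⁴⁴t¹²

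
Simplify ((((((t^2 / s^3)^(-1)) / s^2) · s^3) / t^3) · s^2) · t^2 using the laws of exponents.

s^6t^(-3)

((((((t^2 / s^3)^(-1)) / s^2) · s^3) / t^3) · s^2) · t^2
= (((((((t^2)^(-1)) / ((s^3)^(-1))) / s^2) · s^3) / t^3) · s^2) · t^2    [power of a quotient]
= (((((t^(-2) / ((s^3)^(-1))) / s^2) · s^3) / t^3) · s^2) · t^2    [power of a power]
= (((((t^(-2) / s^(-3)) / s^2) · s^3) / t^3) · s^2) · t^2    [power of a power]
= s^6t^(-3)    [quotient of powers; product of powers]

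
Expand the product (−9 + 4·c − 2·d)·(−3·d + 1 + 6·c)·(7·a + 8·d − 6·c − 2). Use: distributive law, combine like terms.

(−9 + 4·c − 2·d)·(−3·d + 1 + 6·c)·(7·a + 8·d − 6·c − 2)
= (27·d − 9 − 54·c − 12·c·d + 4·c + 24·c^2 + 6·d^2 − 2·d − 12·c·d)·(7·a + 8·d − 6·c − 2)    [distributive law]
= (25·d − 9 − 50·c − 24·c·d + 24·c^2 + 6·d^2)·(7·a + 8·d − 6·c − 2)    [combine like terms]
= 175·a·d + 200·d^2 − 150·c·d − 50·d − 63·a − 72·d + 54·c + 18 − 350·a·c − 400·c·d + 300·c^2 + 100·c − 168·a·c·d − 192·c·d^2 + 144·c^2·d + 48·c·d + 168·a·c^2 + 192·c^2·d − 144·c^3 − 48·c^2 + 42·a·d^2 + 48·d^3 − 36·c·d^2 − 12·d^2    [distributive law]
= 175·a·d + 188·d^2 − 502·c·d − 122·d − 63·a + 154·c + 18 − 350·a·c + 252·c^2 − 168·a·c·d − 228·c·d^2 + 336·c^2·d + 168·a·c^2 − 144·c^3 + 42·a·d^2 + 48·d^3    [combine like terms]

175·a·d + 188·d^2 − 502·c·d − 122·d − 63·a + 154·c + 18 − 350·a·c + 252·c^2 − 168·a·c·d − 228·c·d^2 + 336·c^2·d + 168·a·c^2 − 144·c^3 + 42·a·d^2 + 48·d^3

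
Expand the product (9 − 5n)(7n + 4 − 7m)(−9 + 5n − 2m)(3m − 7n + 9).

(9 − 5n)(7n + 4 − 7m)(−9 + 5n − 2m)(3m − 7n + 9)
= (63n + 36 − 63m − 35n^2 − 20n + 35mn)(−9 + 5n − 2m)(3m − 7n + 9)    [distributive law]
= (43n + 36 − 63m − 35n^2 + 35mn)(−9 + 5n − 2m)(3m − 7n + 9)    [combine like terms]
= (−387n + 215n^2 − 86mn − 324 + 180n − 72m + 567m − 315mn + 126m^2 + 315n^2 − 175n^3 + 70mn^2 − 315mn + 175mn^2 − 70m^2n)(3m − 7n + 9)    [distributive law]
= (−207n + 530n^2 − 716mn − 324 + 495m + 126m^2 − 175n^3 + 245mn^2 − 70m^2n)(3m − 7n + 9)    [combine like terms]
= −621mn + 1449n^2 − 1863n + 1590mn^2 − 3710n^3 + 4770n^2 − 2148m^2n + 5012mn^2 − 6444mn − 972m + 2268n − 2916 + 1485m^2 − 3465mn + 4455m + 378m^3 − 882m^2n + 1134m^2 − 525mn^3 + 1225n^4 − 1575n^3 + 735m^2n^2 − 1715mn^3 + 2205mn^2 − 210m^3n + 490m^2n^2 − 630m^2n    [distributive law]
= −10530mn + 6219n^2 + 405n + 8807mn^2 − 5285n^3 − 3660m^2n + 3483m − 2916 + 2619m^2 + 378m^3 − 2240mn^3 + 1225n^4 + 1225m^2n^2 − 210m^3n    [combine like terms]

−10530mn + 6219n^2 + 405n + 8807mn^2 − 5285n^3 − 3660m^2n + 3483m − 2916 + 2619m^2 + 378m^3 − 2240mn^3 + 1225n^4 + 1225m^2n^2 − 210m^3n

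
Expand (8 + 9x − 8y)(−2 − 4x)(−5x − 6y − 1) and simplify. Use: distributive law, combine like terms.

130x + 80y + 16 + 286x^2 + 188xy + 180x^3 + 56x^2y − 96y^2 − 192xy^2

(8 + 9x − 8y)(−2 − 4x)(−5x − 6y − 1)
= (−16 − 32x − 18x − 36x^2 + 16y + 32xy)(−5x − 6y − 1)    [distributive law]
= (−16 − 50x − 36x^2 + 16y + 32xy)(−5x − 6y − 1)    [combine like terms]
= 80x + 96y + 16 + 250x^2 + 300xy + 50x + 180x^3 + 216x^2y + 36x^2 − 80xy − 96y^2 − 16y − 160x^2y − 192xy^2 − 32xy    [distributive law]
= 130x + 80y + 16 + 286x^2 + 188xy + 180x^3 + 56x^2y − 96y^2 − 192xy^2    [combine like terms]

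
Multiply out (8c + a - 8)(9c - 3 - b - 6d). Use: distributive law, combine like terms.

72c² - 96c - 8bc - 48cd + 9ac - 3a - ab - 6ad + 24 + 8b + 48d

(8c + a - 8)(9c - 3 - b - 6d)
= 72c² - 24c - 8bc - 48cd + 9ac - 3a - ab - 6ad - 72c + 24 + 8b + 48d    [distributive law]
= 72c² - 96c - 8bc - 48cd + 9ac - 3a - ab - 6ad + 24 + 8b + 48d    [combine like terms]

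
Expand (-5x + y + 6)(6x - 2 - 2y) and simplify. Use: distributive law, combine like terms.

-30x^2 + 46x + 16xy - 14y - 2y^2 - 12

(-5x + y + 6)(6x - 2 - 2y)
= -30x^2 + 10x + 10xy + 6xy - 2y - 2y^2 + 36x - 12 - 12y    [distributive law]
= -30x^2 + 46x + 16xy - 14y - 2y^2 - 12    [combine like terms]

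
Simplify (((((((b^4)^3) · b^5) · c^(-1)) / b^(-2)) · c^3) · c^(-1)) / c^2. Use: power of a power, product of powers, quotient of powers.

b^19c^(-1)

(((((((b^4)^3) · b^5) · c^(-1)) / b^(-2)) · c^3) · c^(-1)) / c^2
= (((((b^12 · b^5) · c^(-1)) / b^(-2)) · c^3) · c^(-1)) / c^2    [power of a power]
= ((((b^17 · c^(-1)) / b^(-2)) · c^3) · c^(-1)) / c^2    [product of powers]
= b^19c^(-1)    [quotient of powers; product of powers]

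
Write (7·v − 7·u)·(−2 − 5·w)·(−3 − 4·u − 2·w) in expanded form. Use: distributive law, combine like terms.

(7·v − 7·u)·(−2 − 5·w)·(−3 − 4·u − 2·w)
= (−14·v − 35·v·w + 14·u + 35·u·w)·(−3 − 4·u − 2·w)    [distributive law]
= 42·v + 56·u·v + 28·v·w + 105·v·w + 140·u·v·w + 70·v·w² − 42·u − 56·u² − 28·u·w − 105·u·w − 140·u²·w − 70·u·w²    [distributive law]
= 42·v + 56·u·v + 133·v·w + 140·u·v·w + 70·v·w² − 42·u − 56·u² − 133·u·w − 140·u²·w − 70·u·w²    [combine like terms]

42·v + 56·u·v + 133·v·w + 140·u·v·w + 70·v·w² − 42·u − 56·u² − 133·u·w − 140·u²·w − 70·u·w²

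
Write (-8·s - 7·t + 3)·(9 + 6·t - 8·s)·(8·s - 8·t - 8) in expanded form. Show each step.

(-8·s - 7·t + 3)·(9 + 6·t - 8·s)·(8·s - 8·t - 8)
= (-72·s - 48·s·t + 64·s² - 63·t - 42·t² + 56·s·t + 27 + 18·t - 24·s)·(8·s - 8·t - 8)    [distributive law]
= (-96·s + 8·s·t + 64·s² - 45·t - 42·t² + 27)·(8·s - 8·t - 8)    [combine like terms]
= -768·s² + 768·s·t + 768·s + 64·s²·t - 64·s·t² - 64·s·t + 512·s³ - 512·s²·t - 512·s² - 360·s·t + 360·t² + 360·t - 336·s·t² + 336·t³ + 336·t² + 216·s - 216·t - 216    [distributive law]
= -1280·s² + 344·s·t + 984·s - 448·s²·t - 400·s·t² + 512·s³ + 696·t² + 144·t + 336·t³ - 216    [combine like terms]

-1280·s² + 344·s·t + 984·s - 448·s²·t - 400·s·t² + 512·s³ + 696·t² + 144·t + 336·t³ - 216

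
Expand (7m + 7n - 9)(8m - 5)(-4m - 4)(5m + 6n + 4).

-1120m^4 - 2464m^3n + 124m^3 - 92m^2n + 2056m^2 + 1852mn + 92m - 1344m^2n^2 - 504mn^2 + 840n^2 - 520n - 720

(7m + 7n - 9)(8m - 5)(-4m - 4)(5m + 6n + 4)
= (56m^2 - 35m + 56mn - 35n - 72m + 45)(-4m - 4)(5m + 6n + 4)    [distributive law]
= (56m^2 - 107m + 56mn - 35n + 45)(-4m - 4)(5m + 6n + 4)    [combine like terms]
= (-224m^3 - 224m^2 + 428m^2 + 428m - 224m^2n - 224mn + 140mn + 140n - 180m - 180)(5m + 6n + 4)    [distributive law]
= (-224m^3 + 204m^2 + 248m - 224m^2n - 84mn + 140n - 180)(5m + 6n + 4)    [combine like terms]
= -1120m^4 - 1344m^3n - 896m^3 + 1020m^3 + 1224m^2n + 816m^2 + 1240m^2 + 1488mn + 992m - 1120m^3n - 1344m^2n^2 - 896m^2n - 420m^2n - 504mn^2 - 336mn + 700mn + 840n^2 + 560n - 900m - 1080n - 720    [distributive law]
= -1120m^4 - 2464m^3n + 124m^3 - 92m^2n + 2056m^2 + 1852mn + 92m - 1344m^2n^2 - 504mn^2 + 840n^2 - 520n - 720    [combine like terms]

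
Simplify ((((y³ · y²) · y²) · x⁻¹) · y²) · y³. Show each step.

((((y³ · y²) · y²) · x⁻¹) · y²) · y³
= (((y⁵ · y²) · x⁻¹) · y²) · y³    [product of powers]
= ((y⁷ · x⁻¹) · y²) · y³    [product of powers]
= x⁻¹·y¹²    [product of powers]

x⁻¹·y¹²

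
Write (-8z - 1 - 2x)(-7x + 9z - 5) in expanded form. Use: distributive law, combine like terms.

(-8z - 1 - 2x)(-7x + 9z - 5)
= 56xz - 72z^2 + 40z + 7x - 9z + 5 + 14x^2 - 18xz + 10x    [distributive law]
= 38xz - 72z^2 + 31z + 17x + 5 + 14x^2    [combine like terms]

38xz - 72z^2 + 31z + 17x + 5 + 14x^2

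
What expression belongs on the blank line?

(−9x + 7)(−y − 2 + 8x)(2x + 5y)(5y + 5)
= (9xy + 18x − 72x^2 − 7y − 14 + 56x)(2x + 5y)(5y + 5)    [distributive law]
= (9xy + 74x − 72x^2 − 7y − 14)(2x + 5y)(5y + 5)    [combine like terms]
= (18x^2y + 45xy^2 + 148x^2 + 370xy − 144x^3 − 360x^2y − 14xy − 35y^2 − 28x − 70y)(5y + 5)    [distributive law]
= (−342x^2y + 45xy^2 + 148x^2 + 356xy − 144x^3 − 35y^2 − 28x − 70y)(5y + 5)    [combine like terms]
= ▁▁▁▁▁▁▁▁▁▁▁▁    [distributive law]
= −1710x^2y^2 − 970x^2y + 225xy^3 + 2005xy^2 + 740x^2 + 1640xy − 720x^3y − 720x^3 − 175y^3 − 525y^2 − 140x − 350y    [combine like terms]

By distributive law:

−1710x^2y^2 − 1710x^2y + 225xy^3 + 225xy^2 + 740x^2y + 740x^2 + 1780xy^2 + 1780xy − 720x^3y − 720x^3 − 175y^3 − 175y^2 − 140xy − 140x − 350y^2 − 350y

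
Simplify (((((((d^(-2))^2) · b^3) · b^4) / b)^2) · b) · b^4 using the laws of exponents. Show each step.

(((((((d^(-2))^2) · b^3) · b^4) / b)^2) · b) · b^4
= (((((((d^(-2))^2) · b^3) · b^4)^2) / (b^2)) · b) · b^4    [power of a quotient]
= (((((((d^(-2))^2) · b^3)^2) · ((b^4)^2)) / (b^2)) · b) · b^4    [power of a product]
= (((((((d^(-2))^2)^2) · ((b^3)^2)) · ((b^4)^2)) / (b^2)) · b) · b^4    [power of a product]
= ((((((d^(-2))^4) · ((b^3)^2)) · ((b^4)^2)) / (b^2)) · b) · b^4    [power of a power]
= ((((d^(-8) · ((b^3)^2)) · ((b^4)^2)) / (b^2)) · b) · b^4    [power of a power]
= ((((d^(-8) · b^6) · ((b^4)^2)) / (b^2)) · b) · b^4    [power of a power]
= ((((d^(-8) · b^6) · b^8) / (b^2)) · b) · b^4    [power of a power]
= b^17·d^(-8)    [quotient of powers; product of powers]

b^17·d^(-8)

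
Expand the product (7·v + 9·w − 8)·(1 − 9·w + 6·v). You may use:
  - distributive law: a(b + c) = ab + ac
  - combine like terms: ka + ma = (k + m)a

−41·v − 9·v·w + 42·v^2 + 81·w − 81·w^2 − 8

(7·v + 9·w − 8)·(1 − 9·w + 6·v)
= 7·v − 63·v·w + 42·v^2 + 9·w − 81·w^2 + 54·v·w − 8 + 72·w − 48·v    [distributive law]
= −41·v − 9·v·w + 42·v^2 + 81·w − 81·w^2 − 8    [combine like terms]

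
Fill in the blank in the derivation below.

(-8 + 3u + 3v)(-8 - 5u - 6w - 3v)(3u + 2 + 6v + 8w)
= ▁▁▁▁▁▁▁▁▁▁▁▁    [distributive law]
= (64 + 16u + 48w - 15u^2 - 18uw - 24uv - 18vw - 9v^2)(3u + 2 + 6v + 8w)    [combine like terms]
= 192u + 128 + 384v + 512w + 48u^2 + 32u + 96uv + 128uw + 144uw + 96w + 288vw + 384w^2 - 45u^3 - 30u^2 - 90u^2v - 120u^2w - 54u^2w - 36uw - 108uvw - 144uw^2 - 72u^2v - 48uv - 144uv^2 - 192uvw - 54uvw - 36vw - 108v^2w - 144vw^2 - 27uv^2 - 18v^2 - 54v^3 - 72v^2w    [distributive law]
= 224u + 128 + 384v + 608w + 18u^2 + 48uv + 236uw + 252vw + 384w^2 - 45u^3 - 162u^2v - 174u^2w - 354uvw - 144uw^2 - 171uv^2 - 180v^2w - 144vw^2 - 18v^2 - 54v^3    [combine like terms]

After distributive law, the bracketed line is:

(64 + 40u + 48w + 24v - 24u - 15u^2 - 18uw - 9uv - 24v - 15uv - 18vw - 9v^2)(3u + 2 + 6v + 8w)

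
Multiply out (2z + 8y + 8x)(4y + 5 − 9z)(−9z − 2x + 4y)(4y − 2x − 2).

2016y²z² + 1728xyz² − 1368yz² − 704xy²z + 1472x²yz + 16xyz − 2176y³z − 192y²z − 1188xz² + 180z² + 472x²z + 760xz + 640yz + 648yz³ − 324xz³ − 324z³ − 1368x²z² − 384x²y² − 128xy² + 512y⁴ + 384y³ − 352x²y − 160xy − 320y² + 128x³y + 160x³ + 160x² − 288x³z

(2z + 8y + 8x)(4y + 5 − 9z)(−9z − 2x + 4y)(4y − 2x − 2)
= (8yz + 10z − 18z² + 32y² + 40y − 72yz + 32xy + 40x − 72xz)(−9z − 2x + 4y)(4y − 2x − 2)    [distributive law]
= (−64yz + 10z − 18z² + 32y² + 40y + 32xy + 40x − 72xz)(−9z − 2x + 4y)(4y − 2x − 2)    [combine like terms]
= (576yz² + 128xyz − 256y²z − 90z² − 20xz + 40yz + 162z³ + 36xz² − 72yz² − 288y²z − 64xy² + 128y³ − 360yz − 80xy + 160y² − 288xyz − 64x²y + 128xy² − 360xz − 80x² + 160xy + 648xz² + 144x²z − 288xyz)(4y − 2x − 2)    [distributive law]
= (504yz² − 448xyz − 544y²z − 90z² − 380xz − 320yz + 162z³ + 684xz² + 64xy² + 128y³ + 80xy + 160y² − 64x²y − 80x² + 144x²z)(4y − 2x − 2)    [combine like terms]
= 2016y²z² − 1008xyz² − 1008yz² − 1792xy²z + 896x²yz + 896xyz − 2176y³z + 1088xy²z + 1088y²z − 360yz² + 180xz² + 180z² − 1520xyz + 760x²z + 760xz − 1280y²z + 640xyz + 640yz + 648yz³ − 324xz³ − 324z³ + 2736xyz² − 1368x²z² − 1368xz² + 256xy³ − 128x²y² − 128xy² + 512y⁴ − 256xy³ − 256y³ + 320xy² − 160x²y − 160xy + 640y³ − 320xy² − 320y² − 256x²y² + 128x³y + 128x²y − 320x²y + 160x³ + 160x² + 576x²yz − 288x³z − 288x²z    [distributive law]
= 2016y²z² + 1728xyz² − 1368yz² − 704xy²z + 1472x²yz + 16xyz − 2176y³z − 192y²z − 1188xz² + 180z² + 472x²z + 760xz + 640yz + 648yz³ − 324xz³ − 324z³ − 1368x²z² − 384x²y² − 128xy² + 512y⁴ + 384y³ − 352x²y − 160xy − 320y² + 128x³y + 160x³ + 160x² − 288x³z    [combine like terms]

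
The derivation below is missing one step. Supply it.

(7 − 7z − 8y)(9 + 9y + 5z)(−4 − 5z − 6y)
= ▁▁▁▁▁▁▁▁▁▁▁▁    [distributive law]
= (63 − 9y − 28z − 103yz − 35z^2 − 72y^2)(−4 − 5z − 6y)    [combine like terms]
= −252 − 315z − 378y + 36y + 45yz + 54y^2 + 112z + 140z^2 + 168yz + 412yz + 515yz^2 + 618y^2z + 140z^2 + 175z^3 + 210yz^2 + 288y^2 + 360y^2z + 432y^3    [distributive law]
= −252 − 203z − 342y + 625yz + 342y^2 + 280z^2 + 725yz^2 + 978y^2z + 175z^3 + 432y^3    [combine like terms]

Applying distributive law to the line above:

(63 + 63y + 35z − 63z − 63yz − 35z^2 − 72y − 72y^2 − 40yz)(−4 − 5z − 6y)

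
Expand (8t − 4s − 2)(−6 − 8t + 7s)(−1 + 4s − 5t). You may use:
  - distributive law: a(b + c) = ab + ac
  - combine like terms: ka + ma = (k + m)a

(8t − 4s − 2)(−6 − 8t + 7s)(−1 + 4s − 5t)
= (−48t − 64t^2 + 56st + 24s + 32st − 28s^2 + 12 + 16t − 14s)(−1 + 4s − 5t)    [distributive law]
= (−32t − 64t^2 + 88st + 10s − 28s^2 + 12)(−1 + 4s − 5t)    [combine like terms]
= 32t − 128st + 160t^2 + 64t^2 − 256st^2 + 320t^3 − 88st + 352s^2t − 440st^2 − 10s + 40s^2 − 50st + 28s^2 − 112s^3 + 140s^2t − 12 + 48s − 60t    [distributive law]
= −28t − 266st + 224t^2 − 696st^2 + 320t^3 + 492s^2t + 38s + 68s^2 − 112s^3 − 12    [combine like terms]

−28t − 266st + 224t^2 − 696st^2 + 320t^3 + 492s^2t + 38s + 68s^2 − 112s^3 − 12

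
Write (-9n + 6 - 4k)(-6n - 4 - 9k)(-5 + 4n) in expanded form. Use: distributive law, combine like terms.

-270n^2 + 216n^3 - 677kn + 420kn^2 + 120 - 96n + 190k - 180k^2 + 144k^2n

(-9n + 6 - 4k)(-6n - 4 - 9k)(-5 + 4n)
= (54n^2 + 36n + 81kn - 36n - 24 - 54k + 24kn + 16k + 36k^2)(-5 + 4n)    [distributive law]
= (54n^2 + 105kn - 24 - 38k + 36k^2)(-5 + 4n)    [combine like terms]
= -270n^2 + 216n^3 - 525kn + 420kn^2 + 120 - 96n + 190k - 152kn - 180k^2 + 144k^2n    [distributive law]
= -270n^2 + 216n^3 - 677kn + 420kn^2 + 120 - 96n + 190k - 180k^2 + 144k^2n    [combine like terms]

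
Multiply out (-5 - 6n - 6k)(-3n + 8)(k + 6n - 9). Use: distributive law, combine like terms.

(-5 - 6n - 6k)(-3n + 8)(k + 6n - 9)
= (15n - 40 + 18n^2 - 48n + 18kn - 48k)(k + 6n - 9)    [distributive law]
= (-33n - 40 + 18n^2 + 18kn - 48k)(k + 6n - 9)    [combine like terms]
= -33kn - 198n^2 + 297n - 40k - 240n + 360 + 18kn^2 + 108n^3 - 162n^2 + 18k^2n + 108kn^2 - 162kn - 48k^2 - 288kn + 432k    [distributive law]
= -483kn - 360n^2 + 57n + 392k + 360 + 126kn^2 + 108n^3 + 18k^2n - 48k^2    [combine like terms]

-483kn - 360n^2 + 57n + 392k + 360 + 126kn^2 + 108n^3 + 18k^2n - 48k^2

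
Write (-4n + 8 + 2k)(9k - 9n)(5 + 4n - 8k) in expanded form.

594kn - 504kn^2 + 504k^2n - 108n^2 + 144n^3 + 360k - 486k^2 - 360n - 144k^3

(-4n + 8 + 2k)(9k - 9n)(5 + 4n - 8k)
= (-36kn + 36n^2 + 72k - 72n + 18k^2 - 18kn)(5 + 4n - 8k)    [distributive law]
= (-54kn + 36n^2 + 72k - 72n + 18k^2)(5 + 4n - 8k)    [combine like terms]
= -270kn - 216kn^2 + 432k^2n + 180n^2 + 144n^3 - 288kn^2 + 360k + 288kn - 576k^2 - 360n - 288n^2 + 576kn + 90k^2 + 72k^2n - 144k^3    [distributive law]
= 594kn - 504kn^2 + 504k^2n - 108n^2 + 144n^3 + 360k - 486k^2 - 360n - 144k^3    [combine like terms]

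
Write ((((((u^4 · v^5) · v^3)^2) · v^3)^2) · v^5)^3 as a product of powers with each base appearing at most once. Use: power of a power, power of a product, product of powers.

u^48v^129

((((((u^4 · v^5) · v^3)^2) · v^3)^2) · v^5)^3
= ((((((u^4 · v^5) · v^3)^2) · v^3)^2)^3) · ((v^5)^3)    [power of a product]
= (((((u^4 · v^5) · v^3)^2) · v^3)^6) · ((v^5)^3)    [power of a power]
= (((((u^4 · v^5) · v^3)^2)^6) · ((v^3)^6)) · ((v^5)^3)    [power of a product]
= ((((u^4 · v^5) · v^3)^12) · ((v^3)^6)) · ((v^5)^3)    [power of a power]
= ((((u^4 · v^5)^12) · ((v^3)^12)) · ((v^3)^6)) · ((v^5)^3)    [power of a product]
= (((((u^4)^12) · ((v^5)^12)) · ((v^3)^12)) · ((v^3)^6)) · ((v^5)^3)    [power of a product]
= (((u^48 · ((v^5)^12)) · ((v^3)^12)) · ((v^3)^6)) · ((v^5)^3)    [power of a power]
= (((u^48 · v^60) · ((v^3)^12)) · ((v^3)^6)) · ((v^5)^3)    [power of a power]
= (((u^48 · v^60) · v^36) · ((v^3)^6)) · ((v^5)^3)    [power of a power]
= (((u^48 · v^60) · v^36) · v^18) · ((v^5)^3)    [power of a power]
= (((u^48 · v^60) · v^36) · v^18) · v^15    [power of a power]
= u^48v^129    [product of powers]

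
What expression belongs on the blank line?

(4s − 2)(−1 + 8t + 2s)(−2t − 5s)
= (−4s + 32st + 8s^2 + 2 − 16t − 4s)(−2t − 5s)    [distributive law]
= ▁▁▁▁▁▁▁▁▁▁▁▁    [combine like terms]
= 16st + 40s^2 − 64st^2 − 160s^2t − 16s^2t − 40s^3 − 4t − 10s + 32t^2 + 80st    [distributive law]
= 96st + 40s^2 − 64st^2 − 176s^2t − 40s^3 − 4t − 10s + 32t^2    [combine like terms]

Applying combine like terms to the line above:

(−8s + 32st + 8s^2 + 2 − 16t)(−2t − 5s)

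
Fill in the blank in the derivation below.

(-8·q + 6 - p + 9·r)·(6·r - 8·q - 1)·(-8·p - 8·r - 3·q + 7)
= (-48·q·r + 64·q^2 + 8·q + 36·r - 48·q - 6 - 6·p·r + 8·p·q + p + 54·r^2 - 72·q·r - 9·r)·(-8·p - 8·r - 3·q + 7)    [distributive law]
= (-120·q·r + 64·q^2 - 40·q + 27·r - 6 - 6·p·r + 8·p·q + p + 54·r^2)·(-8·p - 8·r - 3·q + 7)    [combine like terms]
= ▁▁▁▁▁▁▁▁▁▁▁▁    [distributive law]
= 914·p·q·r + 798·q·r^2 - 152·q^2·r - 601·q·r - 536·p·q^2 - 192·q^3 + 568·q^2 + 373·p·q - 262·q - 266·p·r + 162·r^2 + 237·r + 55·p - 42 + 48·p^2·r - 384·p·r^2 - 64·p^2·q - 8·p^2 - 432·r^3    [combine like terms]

By distributive law:

960·p·q·r + 960·q·r^2 + 360·q^2·r - 840·q·r - 512·p·q^2 - 512·q^2·r - 192·q^3 + 448·q^2 + 320·p·q + 320·q·r + 120·q^2 - 280·q - 216·p·r - 216·r^2 - 81·q·r + 189·r + 48·p + 48·r + 18·q - 42 + 48·p^2·r + 48·p·r^2 + 18·p·q·r - 42·p·r - 64·p^2·q - 64·p·q·r - 24·p·q^2 + 56·p·q - 8·p^2 - 8·p·r - 3·p·q + 7·p - 432·p·r^2 - 432·r^3 - 162·q·r^2 + 378·r^2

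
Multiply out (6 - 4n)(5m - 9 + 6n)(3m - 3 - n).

90m^2 - 252m + 246mn + 162 - 162n - 60m^2n - 52mn^2 + 24n^3

(6 - 4n)(5m - 9 + 6n)(3m - 3 - n)
= (30m - 54 + 36n - 20mn + 36n - 24n^2)(3m - 3 - n)    [distributive law]
= (30m - 54 + 72n - 20mn - 24n^2)(3m - 3 - n)    [combine like terms]
= 90m^2 - 90m - 30mn - 162m + 162 + 54n + 216mn - 216n - 72n^2 - 60m^2n + 60mn + 20mn^2 - 72mn^2 + 72n^2 + 24n^3    [distributive law]
= 90m^2 - 252m + 246mn + 162 - 162n - 60m^2n - 52mn^2 + 24n^3    [combine like terms]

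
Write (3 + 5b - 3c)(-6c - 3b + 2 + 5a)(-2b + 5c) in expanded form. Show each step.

53bc - 120c^2 - 2b^2 - 12b + 30c - 30ab + 75ac - 33b^2c - 141bc^2 + 30b^3 - 50ab^2 + 155abc + 90c^3 - 75ac^2

(3 + 5b - 3c)(-6c - 3b + 2 + 5a)(-2b + 5c)
= (-18c - 9b + 6 + 15a - 30bc - 15b^2 + 10b + 25ab + 18c^2 + 9bc - 6c - 15ac)(-2b + 5c)    [distributive law]
= (-24c + b + 6 + 15a - 21bc - 15b^2 + 25ab + 18c^2 - 15ac)(-2b + 5c)    [combine like terms]
= 48bc - 120c^2 - 2b^2 + 5bc - 12b + 30c - 30ab + 75ac + 42b^2c - 105bc^2 + 30b^3 - 75b^2c - 50ab^2 + 125abc - 36bc^2 + 90c^3 + 30abc - 75ac^2    [distributive law]
= 53bc - 120c^2 - 2b^2 - 12b + 30c - 30ab + 75ac - 33b^2c - 141bc^2 + 30b^3 - 50ab^2 + 155abc + 90c^3 - 75ac^2    [combine like terms]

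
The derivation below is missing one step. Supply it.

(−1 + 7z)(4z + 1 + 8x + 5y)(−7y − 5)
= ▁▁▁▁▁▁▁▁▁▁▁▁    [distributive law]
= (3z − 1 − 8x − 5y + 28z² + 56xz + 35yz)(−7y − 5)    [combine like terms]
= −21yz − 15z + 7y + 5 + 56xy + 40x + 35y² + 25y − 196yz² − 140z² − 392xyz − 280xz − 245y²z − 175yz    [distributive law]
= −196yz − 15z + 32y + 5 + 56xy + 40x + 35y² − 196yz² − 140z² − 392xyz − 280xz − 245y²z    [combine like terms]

After distributive law, the bracketed line is:

(−4z − 1 − 8x − 5y + 28z² + 7z + 56xz + 35yz)(−7y − 5)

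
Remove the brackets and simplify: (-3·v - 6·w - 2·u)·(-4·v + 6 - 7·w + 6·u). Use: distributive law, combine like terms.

12·v^2 - 18·v + 45·v·w - 10·u·v - 36·w + 42·w^2 - 22·u·w - 12·u - 12·u^2

(-3·v - 6·w - 2·u)·(-4·v + 6 - 7·w + 6·u)
= 12·v^2 - 18·v + 21·v·w - 18·u·v + 24·v·w - 36·w + 42·w^2 - 36·u·w + 8·u·v - 12·u + 14·u·w - 12·u^2    [distributive law]
= 12·v^2 - 18·v + 45·v·w - 10·u·v - 36·w + 42·w^2 - 22·u·w - 12·u - 12·u^2    [combine like terms]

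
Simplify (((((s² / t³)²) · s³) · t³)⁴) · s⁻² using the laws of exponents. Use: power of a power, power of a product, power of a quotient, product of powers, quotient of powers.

(((((s² / t³)²) · s³) · t³)⁴) · s⁻²
= (((((s² / t³)²) · s³)⁴) · ((t³)⁴)) · s⁻²    [power of a product]
= (((((s² / t³)²)⁴) · ((s³)⁴)) · ((t³)⁴)) · s⁻²    [power of a product]
= ((((s² / t³)⁸) · ((s³)⁴)) · ((t³)⁴)) · s⁻²    [power of a power]
= (((((s²)⁸) / ((t³)⁸)) · ((s³)⁴)) · ((t³)⁴)) · s⁻²    [power of a quotient]
= (((s¹⁶ / ((t³)⁸)) · ((s³)⁴)) · ((t³)⁴)) · s⁻²    [power of a power]
= (((s¹⁶ / t²⁴) · ((s³)⁴)) · ((t³)⁴)) · s⁻²    [power of a power]
= (((s¹⁶ / t²⁴) · s¹²) · ((t³)⁴)) · s⁻²    [power of a power]
= (((s¹⁶ / t²⁴) · s¹²) · t¹²) · s⁻²    [power of a power]
= s²⁶t⁻¹²    [quotient of powers; product of powers]

s²⁶t⁻¹²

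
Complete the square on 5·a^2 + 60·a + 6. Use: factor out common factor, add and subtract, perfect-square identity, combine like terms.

5·a^2 + 60·a + 6
= 5(a^2 + 12·a) + 6    [factor out 5 from the a-terms]
= 5(a^2 + 12·a + 36 − 36) + 6    [add and subtract 36 inside the bracket]
= 5(a + 6)^2 − 180 + 6    [perfect-square identity]
= 5(a + 6)^2 − 174    [combine constants]

5(a + 6)^2 − 174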